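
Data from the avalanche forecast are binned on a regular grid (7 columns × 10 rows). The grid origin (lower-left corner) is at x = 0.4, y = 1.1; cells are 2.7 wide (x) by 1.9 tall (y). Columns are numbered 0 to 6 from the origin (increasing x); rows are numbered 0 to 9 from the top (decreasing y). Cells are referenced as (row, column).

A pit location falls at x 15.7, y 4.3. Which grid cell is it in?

Column index: ⌊(15.7 − 0.4) / 2.7⌋ = ⌊5.667⌋ = 5
Row offset from origin: ⌊(4.3 − 1.1) / 1.9⌋ = ⌊1.684⌋ = 1 → row 8 (counted from top)

(8, 5)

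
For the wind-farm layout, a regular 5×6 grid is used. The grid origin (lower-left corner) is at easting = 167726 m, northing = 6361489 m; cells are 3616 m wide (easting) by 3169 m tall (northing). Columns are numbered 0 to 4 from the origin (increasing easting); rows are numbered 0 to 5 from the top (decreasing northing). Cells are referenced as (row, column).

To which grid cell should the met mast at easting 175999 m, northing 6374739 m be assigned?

Column index: ⌊(175999 − 167726) / 3616⌋ = ⌊2.288⌋ = 2
Row offset from origin: ⌊(6374739 − 6361489) / 3169⌋ = ⌊4.181⌋ = 4 → row 1 (counted from top)

(1, 2)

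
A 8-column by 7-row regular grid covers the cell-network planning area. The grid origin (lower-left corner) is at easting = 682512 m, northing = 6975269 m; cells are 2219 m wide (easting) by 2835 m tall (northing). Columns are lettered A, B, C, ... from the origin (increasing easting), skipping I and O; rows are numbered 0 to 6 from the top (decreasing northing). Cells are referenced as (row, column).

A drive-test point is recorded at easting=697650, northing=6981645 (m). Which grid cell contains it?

(4, G)

Column index: ⌊(697650 − 682512) / 2219⌋ = ⌊6.822⌋ = 6 → column G
Row offset from origin: ⌊(6981645 − 6975269) / 2835⌋ = ⌊2.249⌋ = 2 → row 4 (counted from top)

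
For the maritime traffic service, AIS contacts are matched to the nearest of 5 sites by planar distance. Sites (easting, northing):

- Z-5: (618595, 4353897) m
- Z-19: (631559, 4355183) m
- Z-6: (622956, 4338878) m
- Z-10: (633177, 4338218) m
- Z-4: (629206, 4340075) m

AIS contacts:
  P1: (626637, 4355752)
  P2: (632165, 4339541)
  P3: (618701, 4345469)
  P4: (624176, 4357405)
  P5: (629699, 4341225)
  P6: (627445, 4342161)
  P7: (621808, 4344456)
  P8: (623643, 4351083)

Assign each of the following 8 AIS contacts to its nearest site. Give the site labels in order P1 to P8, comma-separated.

Z-19, Z-10, Z-6, Z-5, Z-4, Z-4, Z-6, Z-5

P1 → Z-19 (d²=24549845.00)
P2 → Z-10 (d²=2774473.00)
P3 → Z-6 (d²=61546306.00)
P4 → Z-5 (d²=43453625.00)
P5 → Z-4 (d²=1565549.00)
P6 → Z-4 (d²=7452517.00)
P7 → Z-6 (d²=32431988.00)
P8 → Z-5 (d²=33400900.00)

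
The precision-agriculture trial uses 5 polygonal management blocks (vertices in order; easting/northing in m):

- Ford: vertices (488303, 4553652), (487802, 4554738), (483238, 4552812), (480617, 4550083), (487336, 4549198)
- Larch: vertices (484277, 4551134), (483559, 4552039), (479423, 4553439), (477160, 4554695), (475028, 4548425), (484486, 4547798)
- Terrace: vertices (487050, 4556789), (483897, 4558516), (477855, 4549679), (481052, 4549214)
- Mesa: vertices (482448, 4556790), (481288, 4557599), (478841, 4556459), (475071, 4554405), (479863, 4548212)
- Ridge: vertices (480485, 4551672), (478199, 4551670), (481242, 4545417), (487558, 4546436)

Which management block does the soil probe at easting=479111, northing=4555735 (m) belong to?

Cast a ray rightward from (479111, 4555735). For each polygon, the edges (by vertex number in listed order) whose endpoints lie on opposite sides of northing = 4555735, where each meets that height, and whether that is right or left of the point:
Ford: no edge straddles that height → 0 crossings.
Larch: no edge straddles that height → 0 crossings.
Terrace: 2–3 at easting≈481995.6 (right), 4–1 at easting≈486215.4 (right) → 2 crossings.
Mesa: 3–4 at easting≈477512.1 (left), 5–1 at easting≈482130.1 (right) → 1 crossing.
Ridge: no edge straddles that height → 0 crossings.
Only Mesa has an odd count, so the point is inside Mesa.

Mesa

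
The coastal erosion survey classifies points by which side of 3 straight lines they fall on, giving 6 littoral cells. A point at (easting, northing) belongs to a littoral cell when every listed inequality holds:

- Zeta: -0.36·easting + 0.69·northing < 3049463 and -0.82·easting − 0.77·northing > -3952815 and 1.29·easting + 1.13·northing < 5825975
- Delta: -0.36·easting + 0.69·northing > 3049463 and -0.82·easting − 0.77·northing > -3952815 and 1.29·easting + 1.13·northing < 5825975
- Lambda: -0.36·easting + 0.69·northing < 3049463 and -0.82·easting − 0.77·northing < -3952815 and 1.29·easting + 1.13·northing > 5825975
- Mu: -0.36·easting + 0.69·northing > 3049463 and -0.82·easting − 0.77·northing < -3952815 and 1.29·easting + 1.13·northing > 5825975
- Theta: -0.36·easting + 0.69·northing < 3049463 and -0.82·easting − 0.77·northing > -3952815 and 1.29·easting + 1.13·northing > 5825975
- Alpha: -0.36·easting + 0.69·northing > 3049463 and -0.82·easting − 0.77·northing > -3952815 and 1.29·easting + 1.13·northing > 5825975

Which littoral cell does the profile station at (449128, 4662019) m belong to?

-0.36·449128 + 0.69·4662019 = 3055107.030, which is > 3049463
-0.82·449128 − 0.77·4662019 = -3958039.590, which is < -3952815
1.29·449128 + 1.13·4662019 = 5847456.590, which is > 5825975
This sign pattern matches Mu.

Mu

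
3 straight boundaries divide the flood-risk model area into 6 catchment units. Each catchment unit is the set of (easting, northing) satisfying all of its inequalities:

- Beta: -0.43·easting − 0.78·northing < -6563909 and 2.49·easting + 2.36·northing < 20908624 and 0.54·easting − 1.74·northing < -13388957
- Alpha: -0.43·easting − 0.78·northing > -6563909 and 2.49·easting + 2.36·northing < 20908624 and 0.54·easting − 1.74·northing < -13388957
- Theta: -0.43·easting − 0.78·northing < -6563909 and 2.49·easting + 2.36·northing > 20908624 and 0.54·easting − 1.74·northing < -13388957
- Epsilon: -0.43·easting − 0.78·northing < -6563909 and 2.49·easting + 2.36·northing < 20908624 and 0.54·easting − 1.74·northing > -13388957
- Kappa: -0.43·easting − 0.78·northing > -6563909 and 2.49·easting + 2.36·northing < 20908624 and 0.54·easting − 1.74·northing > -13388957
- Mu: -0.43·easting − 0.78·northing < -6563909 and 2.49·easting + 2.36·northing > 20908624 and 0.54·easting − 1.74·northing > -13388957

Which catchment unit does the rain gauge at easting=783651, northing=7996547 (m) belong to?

Beta

-0.43·783651 − 0.78·7996547 = -6574276.590, which is < -6563909
2.49·783651 + 2.36·7996547 = 20823141.910, which is < 20908624
0.54·783651 − 1.74·7996547 = -13490820.240, which is < -13388957
This sign pattern matches Beta.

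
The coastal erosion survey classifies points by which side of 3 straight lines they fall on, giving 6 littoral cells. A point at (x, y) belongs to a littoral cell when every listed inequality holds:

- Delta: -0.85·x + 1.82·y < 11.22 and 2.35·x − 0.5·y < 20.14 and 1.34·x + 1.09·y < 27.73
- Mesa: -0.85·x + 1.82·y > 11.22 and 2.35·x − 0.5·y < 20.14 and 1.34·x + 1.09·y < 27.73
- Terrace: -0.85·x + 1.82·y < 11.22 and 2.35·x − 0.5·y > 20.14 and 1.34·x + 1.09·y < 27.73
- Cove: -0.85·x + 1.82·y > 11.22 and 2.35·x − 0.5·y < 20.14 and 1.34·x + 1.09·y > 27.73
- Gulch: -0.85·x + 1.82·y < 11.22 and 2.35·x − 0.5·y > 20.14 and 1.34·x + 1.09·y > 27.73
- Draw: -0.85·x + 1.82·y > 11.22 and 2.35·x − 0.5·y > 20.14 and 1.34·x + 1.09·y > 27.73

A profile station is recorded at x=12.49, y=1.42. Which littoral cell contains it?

-0.85·12.49 + 1.82·1.42 = -8.032, which is < 11.22
2.35·12.49 − 0.5·1.42 = 28.642, which is > 20.14
1.34·12.49 + 1.09·1.42 = 18.284, which is < 27.73
This sign pattern matches Terrace.

Terrace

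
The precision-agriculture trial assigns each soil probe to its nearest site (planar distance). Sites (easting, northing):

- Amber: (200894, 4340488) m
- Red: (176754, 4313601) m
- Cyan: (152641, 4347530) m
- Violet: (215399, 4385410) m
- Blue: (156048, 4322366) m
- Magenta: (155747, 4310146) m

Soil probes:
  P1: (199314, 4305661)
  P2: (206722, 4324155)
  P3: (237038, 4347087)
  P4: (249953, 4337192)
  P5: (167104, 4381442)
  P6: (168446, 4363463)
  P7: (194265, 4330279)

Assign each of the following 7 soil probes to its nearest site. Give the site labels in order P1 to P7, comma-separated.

Red, Amber, Amber, Amber, Cyan, Cyan, Amber

P1 → Red (d²=571997200.00)
P2 → Amber (d²=300732473.00)
P3 → Amber (d²=1349935537.00)
P4 → Amber (d²=2417649097.00)
P5 → Cyan (d²=1359202113.00)
P6 → Cyan (d²=503658514.00)
P7 → Amber (d²=148167322.00)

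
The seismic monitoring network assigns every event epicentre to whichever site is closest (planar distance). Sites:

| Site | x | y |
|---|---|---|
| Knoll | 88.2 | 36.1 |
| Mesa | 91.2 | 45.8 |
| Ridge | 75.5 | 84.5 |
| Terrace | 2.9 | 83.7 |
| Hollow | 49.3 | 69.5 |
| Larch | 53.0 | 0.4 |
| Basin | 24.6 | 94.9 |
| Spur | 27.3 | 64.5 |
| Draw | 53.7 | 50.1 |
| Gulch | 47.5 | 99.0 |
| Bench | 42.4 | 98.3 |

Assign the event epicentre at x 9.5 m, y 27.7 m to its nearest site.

Spur

Squared distances to each site:
Knoll: 6264.250; Mesa: 7002.500; Ridge: 7582.240; Terrace: 3179.560; Hollow: 3331.280; Larch: 2637.540; Basin: 4743.850; Spur: 1671.080; Draw: 2455.400; Gulch: 6527.690; Bench: 6066.770.
Minimum at Spur.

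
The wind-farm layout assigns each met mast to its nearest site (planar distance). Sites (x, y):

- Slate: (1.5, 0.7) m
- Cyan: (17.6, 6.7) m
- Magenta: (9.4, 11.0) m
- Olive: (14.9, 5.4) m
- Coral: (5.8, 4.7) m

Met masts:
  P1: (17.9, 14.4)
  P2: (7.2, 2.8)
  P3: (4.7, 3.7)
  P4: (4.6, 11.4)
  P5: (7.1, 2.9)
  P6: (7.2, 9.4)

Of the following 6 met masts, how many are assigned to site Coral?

P1 → Cyan
P2 → Coral
P3 → Coral
P4 → Magenta
P5 → Coral
P6 → Magenta
3 of the 6 go to Coral.

3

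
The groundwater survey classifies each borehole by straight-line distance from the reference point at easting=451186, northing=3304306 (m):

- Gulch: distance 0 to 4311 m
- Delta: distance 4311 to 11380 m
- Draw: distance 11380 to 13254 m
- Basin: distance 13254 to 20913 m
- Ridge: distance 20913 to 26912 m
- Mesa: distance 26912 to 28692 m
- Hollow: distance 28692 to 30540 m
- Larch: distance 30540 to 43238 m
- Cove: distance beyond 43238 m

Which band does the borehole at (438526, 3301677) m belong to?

Distance = √((438526−451186)² + (3301677−3304306)²) = √(160275600.000 + 6911641.000) = 12930.091 m.
11380 ≤ 12930.091 < 13254 → Draw.

Draw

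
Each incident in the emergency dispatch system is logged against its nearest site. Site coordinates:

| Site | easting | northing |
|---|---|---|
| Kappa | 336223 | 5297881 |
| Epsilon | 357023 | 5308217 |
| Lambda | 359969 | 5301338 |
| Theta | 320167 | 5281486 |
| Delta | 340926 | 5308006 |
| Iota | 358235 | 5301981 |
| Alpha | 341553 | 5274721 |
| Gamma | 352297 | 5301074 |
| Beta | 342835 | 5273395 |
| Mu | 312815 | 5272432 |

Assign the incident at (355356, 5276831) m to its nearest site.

Beta

Squared distances to each site:
Kappa: 809174189.000; Epsilon: 987859885.000; Lambda: 621872818.000; Theta: 1259934746.000; Delta: 1180105525.000; Iota: 640811141.000; Alpha: 194974909.000; Gamma: 597080530.000; Beta: 168581537.000; Mu: 1829087882.000.
Minimum at Beta.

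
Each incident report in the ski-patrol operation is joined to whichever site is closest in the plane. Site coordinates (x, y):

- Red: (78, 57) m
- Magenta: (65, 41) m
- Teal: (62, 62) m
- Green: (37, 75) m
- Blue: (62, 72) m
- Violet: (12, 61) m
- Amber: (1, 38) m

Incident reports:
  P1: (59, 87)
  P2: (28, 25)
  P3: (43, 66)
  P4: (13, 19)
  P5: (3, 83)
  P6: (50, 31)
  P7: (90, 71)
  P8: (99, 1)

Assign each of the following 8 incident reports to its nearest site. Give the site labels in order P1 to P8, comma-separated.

Blue, Amber, Green, Amber, Violet, Magenta, Red, Magenta

P1 → Blue (d²=234.00)
P2 → Amber (d²=898.00)
P3 → Green (d²=117.00)
P4 → Amber (d²=505.00)
P5 → Violet (d²=565.00)
P6 → Magenta (d²=325.00)
P7 → Red (d²=340.00)
P8 → Magenta (d²=2756.00)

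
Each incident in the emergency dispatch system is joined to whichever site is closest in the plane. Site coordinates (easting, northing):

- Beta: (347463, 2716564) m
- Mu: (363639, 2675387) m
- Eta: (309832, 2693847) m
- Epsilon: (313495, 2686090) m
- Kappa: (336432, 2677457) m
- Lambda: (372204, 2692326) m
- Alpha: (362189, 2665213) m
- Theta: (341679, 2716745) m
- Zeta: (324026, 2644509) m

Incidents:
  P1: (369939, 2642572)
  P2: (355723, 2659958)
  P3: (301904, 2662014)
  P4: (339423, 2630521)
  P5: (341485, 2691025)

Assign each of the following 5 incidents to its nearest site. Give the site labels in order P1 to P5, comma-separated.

P1 → Alpha (d²=572677381.00)
P2 → Alpha (d²=69424181.00)
P3 → Epsilon (d²=714005057.00)
P4 → Zeta (d²=432731753.00)
P5 → Kappa (d²=209623433.00)

Alpha, Alpha, Epsilon, Zeta, Kappa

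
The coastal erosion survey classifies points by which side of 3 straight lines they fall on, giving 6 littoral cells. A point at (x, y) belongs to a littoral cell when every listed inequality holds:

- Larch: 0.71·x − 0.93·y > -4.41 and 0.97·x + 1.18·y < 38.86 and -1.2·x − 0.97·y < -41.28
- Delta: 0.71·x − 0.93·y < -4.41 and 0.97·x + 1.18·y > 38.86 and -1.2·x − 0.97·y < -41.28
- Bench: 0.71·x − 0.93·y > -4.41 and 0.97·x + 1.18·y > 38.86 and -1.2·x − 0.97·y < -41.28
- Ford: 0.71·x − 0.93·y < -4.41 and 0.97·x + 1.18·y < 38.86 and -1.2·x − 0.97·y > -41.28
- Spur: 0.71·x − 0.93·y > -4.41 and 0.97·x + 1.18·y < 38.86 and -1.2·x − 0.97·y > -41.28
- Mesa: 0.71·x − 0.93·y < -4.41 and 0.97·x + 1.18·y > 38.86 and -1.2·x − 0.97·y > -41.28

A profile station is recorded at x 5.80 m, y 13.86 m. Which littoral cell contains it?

0.71·5.80 − 0.93·13.86 = -8.772, which is < -4.41
0.97·5.80 + 1.18·13.86 = 21.981, which is < 38.86
-1.2·5.80 − 0.97·13.86 = -20.404, which is > -41.28
This sign pattern matches Ford.

Ford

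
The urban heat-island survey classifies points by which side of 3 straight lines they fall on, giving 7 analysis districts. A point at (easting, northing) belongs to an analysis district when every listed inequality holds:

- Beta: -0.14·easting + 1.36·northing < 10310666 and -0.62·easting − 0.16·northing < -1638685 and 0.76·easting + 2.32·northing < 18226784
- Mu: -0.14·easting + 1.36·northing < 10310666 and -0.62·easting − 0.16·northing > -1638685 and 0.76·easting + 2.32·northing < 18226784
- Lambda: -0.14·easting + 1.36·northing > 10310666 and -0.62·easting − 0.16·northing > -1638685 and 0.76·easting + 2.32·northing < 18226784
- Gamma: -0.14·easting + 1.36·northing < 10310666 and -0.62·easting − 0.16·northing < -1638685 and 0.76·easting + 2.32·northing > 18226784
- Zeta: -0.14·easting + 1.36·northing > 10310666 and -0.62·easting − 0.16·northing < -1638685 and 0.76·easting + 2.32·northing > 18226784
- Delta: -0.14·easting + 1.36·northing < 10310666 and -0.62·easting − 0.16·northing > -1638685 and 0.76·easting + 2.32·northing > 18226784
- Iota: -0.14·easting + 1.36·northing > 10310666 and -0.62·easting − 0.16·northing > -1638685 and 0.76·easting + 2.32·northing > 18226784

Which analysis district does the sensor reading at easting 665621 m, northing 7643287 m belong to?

-0.14·665621 + 1.36·7643287 = 10301683.380, which is < 10310666
-0.62·665621 − 0.16·7643287 = -1635610.940, which is > -1638685
0.76·665621 + 2.32·7643287 = 18238297.800, which is > 18226784
This sign pattern matches Delta.

Delta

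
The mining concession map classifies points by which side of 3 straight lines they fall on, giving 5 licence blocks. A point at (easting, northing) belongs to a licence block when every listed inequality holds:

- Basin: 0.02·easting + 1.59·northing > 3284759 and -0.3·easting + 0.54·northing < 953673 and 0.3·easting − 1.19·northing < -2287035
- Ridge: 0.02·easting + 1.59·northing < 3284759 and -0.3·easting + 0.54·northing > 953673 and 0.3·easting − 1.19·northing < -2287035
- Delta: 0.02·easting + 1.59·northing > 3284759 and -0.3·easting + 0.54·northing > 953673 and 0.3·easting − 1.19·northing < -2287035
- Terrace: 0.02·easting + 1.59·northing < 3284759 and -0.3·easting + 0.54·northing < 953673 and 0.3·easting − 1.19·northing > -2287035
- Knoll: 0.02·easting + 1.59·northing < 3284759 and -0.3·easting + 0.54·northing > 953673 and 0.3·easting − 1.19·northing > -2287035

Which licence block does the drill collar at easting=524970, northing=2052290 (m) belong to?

0.02·524970 + 1.59·2052290 = 3273640.500, which is < 3284759
-0.3·524970 + 0.54·2052290 = 950745.600, which is < 953673
0.3·524970 − 1.19·2052290 = -2284734.100, which is > -2287035
This sign pattern matches Terrace.

Terrace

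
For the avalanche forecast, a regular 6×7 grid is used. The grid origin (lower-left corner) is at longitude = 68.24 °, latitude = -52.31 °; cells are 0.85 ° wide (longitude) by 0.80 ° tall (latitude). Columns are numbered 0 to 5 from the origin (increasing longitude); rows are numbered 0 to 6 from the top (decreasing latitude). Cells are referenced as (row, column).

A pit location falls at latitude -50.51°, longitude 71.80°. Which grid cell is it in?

Column index: ⌊(71.80 − 68.24) / 0.85⌋ = ⌊4.188⌋ = 4
Row offset from origin: ⌊(-50.51 − -52.31) / 0.80⌋ = ⌊2.250⌋ = 2 → row 4 (counted from top)

(4, 4)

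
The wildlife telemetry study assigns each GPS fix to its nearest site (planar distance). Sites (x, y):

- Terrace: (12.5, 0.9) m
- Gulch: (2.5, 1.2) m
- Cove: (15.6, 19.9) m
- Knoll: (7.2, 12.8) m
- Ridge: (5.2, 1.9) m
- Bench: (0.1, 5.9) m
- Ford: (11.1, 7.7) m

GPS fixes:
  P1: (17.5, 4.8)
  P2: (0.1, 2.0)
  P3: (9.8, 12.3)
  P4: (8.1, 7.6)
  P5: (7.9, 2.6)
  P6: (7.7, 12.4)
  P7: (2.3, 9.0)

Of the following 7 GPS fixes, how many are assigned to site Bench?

P1 → Terrace
P2 → Gulch
P3 → Knoll
P4 → Ford
P5 → Ridge
P6 → Knoll
P7 → Bench
1 of the 7 goes to Bench.

1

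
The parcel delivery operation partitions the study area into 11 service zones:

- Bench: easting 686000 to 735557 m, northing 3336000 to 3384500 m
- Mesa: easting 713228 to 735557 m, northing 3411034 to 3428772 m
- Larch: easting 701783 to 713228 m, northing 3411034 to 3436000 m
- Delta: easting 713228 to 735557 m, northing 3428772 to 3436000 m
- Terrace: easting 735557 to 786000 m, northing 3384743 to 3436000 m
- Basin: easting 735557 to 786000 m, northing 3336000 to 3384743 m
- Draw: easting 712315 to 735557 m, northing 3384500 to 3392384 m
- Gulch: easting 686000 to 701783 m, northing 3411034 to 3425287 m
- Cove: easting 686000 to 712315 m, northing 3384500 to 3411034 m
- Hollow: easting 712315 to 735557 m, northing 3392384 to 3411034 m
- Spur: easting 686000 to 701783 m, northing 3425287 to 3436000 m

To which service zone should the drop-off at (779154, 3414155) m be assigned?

Terrace

The point has easting = 779154 and northing = 3414155.
Only Terrace satisfies 735557 ≤ easting ≤ 786000 and 3384743 ≤ northing ≤ 3436000.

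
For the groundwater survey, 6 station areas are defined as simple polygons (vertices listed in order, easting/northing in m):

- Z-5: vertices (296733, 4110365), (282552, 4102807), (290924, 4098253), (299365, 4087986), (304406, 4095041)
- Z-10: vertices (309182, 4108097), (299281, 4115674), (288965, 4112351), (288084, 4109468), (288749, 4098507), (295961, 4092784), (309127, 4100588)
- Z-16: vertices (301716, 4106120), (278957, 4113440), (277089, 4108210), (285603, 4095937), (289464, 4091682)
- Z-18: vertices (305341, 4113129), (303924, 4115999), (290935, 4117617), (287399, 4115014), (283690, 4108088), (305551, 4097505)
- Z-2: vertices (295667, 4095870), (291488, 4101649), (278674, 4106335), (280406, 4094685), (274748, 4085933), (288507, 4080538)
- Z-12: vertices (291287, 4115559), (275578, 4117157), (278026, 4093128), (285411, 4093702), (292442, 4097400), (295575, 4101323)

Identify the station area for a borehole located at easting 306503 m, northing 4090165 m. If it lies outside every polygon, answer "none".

none

Cast a ray rightward from (306503, 4090165). For each polygon, the edges (by vertex number in listed order) whose endpoints lie on opposite sides of northing = 4090165, where each meets that height, and whether that is right or left of the point:
Z-5: 3–4 at easting≈297573.5 (left), 4–5 at easting≈300922.0 (left) → 0 crossings.
Z-10: no edge straddles that height → 0 crossings.
Z-16: no edge straddles that height → 0 crossings.
Z-18: no edge straddles that height → 0 crossings.
Z-2: 4–5 at easting≈277483.9 (left), 6–1 at easting≈293002.8 (left) → 0 crossings.
Z-12: no edge straddles that height → 0 crossings.
All counts are even, so the point lies outside every listed polygon.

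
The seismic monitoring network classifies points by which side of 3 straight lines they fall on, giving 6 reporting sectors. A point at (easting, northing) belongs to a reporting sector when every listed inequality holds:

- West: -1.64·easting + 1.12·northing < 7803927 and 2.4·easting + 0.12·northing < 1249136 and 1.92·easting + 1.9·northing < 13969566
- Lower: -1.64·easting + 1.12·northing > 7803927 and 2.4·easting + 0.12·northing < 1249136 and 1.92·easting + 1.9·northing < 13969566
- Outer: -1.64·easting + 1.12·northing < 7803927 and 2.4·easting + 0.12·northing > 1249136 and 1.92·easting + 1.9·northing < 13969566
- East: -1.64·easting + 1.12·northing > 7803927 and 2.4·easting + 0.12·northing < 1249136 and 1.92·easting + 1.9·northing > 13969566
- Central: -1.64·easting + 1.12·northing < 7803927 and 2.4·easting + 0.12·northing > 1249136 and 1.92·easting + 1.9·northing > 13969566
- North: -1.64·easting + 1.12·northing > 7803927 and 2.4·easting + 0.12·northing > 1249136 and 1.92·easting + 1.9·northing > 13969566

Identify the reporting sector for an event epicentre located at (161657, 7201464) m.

Central

-1.64·161657 + 1.12·7201464 = 7800522.200, which is < 7803927
2.4·161657 + 0.12·7201464 = 1252152.480, which is > 1249136
1.92·161657 + 1.9·7201464 = 13993163.040, which is > 13969566
This sign pattern matches Central.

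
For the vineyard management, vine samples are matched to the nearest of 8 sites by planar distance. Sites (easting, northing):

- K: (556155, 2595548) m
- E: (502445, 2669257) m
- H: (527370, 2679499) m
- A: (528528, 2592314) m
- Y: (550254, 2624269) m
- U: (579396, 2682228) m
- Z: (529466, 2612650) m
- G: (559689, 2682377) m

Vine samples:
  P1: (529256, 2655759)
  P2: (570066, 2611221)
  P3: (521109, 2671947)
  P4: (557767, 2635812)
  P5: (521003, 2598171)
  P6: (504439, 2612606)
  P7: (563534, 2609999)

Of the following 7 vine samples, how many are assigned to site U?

P1 → H
P2 → K
P3 → H
P4 → Y
P5 → A
P6 → Z
P7 → K
0 of the 7 go to U.

0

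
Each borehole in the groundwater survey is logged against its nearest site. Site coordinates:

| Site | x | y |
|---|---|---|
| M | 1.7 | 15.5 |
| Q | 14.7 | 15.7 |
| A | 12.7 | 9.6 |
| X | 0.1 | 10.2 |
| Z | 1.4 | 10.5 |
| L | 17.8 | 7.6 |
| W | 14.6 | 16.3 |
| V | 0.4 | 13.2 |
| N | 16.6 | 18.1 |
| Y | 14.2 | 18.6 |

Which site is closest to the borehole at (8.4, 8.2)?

A

Squared distances to each site:
M: 98.180; Q: 95.940; A: 20.450; X: 72.890; Z: 54.290; L: 88.720; W: 104.050; V: 89.000; N: 165.250; Y: 141.800.
Minimum at A.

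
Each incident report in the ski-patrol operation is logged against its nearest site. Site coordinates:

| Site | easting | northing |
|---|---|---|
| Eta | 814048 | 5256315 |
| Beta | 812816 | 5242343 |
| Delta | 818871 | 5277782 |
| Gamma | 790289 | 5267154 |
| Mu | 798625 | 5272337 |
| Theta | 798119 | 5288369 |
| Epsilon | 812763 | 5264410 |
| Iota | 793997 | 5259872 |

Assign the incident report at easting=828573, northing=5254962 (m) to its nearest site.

Squared distances to each site:
Eta: 212806234.000; Beta: 407522210.000; Delta: 614881204.000; Gamma: 1614309520.000; Mu: 1198773329.000; Theta: 2043473765.000; Epsilon: 339220804.000; Iota: 1219607876.000.
Minimum at Eta.

Eta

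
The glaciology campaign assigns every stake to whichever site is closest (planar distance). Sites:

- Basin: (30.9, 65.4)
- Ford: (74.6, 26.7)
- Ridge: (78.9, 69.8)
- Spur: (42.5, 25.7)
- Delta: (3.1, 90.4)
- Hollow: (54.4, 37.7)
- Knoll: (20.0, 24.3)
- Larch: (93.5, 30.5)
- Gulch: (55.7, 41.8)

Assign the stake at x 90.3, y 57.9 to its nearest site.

Squared distances to each site:
Basin: 3584.610; Ford: 1219.930; Ridge: 271.570; Spur: 3321.680; Delta: 8660.090; Hollow: 1696.850; Knoll: 6071.050; Larch: 761.000; Gulch: 1456.370.
Minimum at Ridge.

Ridge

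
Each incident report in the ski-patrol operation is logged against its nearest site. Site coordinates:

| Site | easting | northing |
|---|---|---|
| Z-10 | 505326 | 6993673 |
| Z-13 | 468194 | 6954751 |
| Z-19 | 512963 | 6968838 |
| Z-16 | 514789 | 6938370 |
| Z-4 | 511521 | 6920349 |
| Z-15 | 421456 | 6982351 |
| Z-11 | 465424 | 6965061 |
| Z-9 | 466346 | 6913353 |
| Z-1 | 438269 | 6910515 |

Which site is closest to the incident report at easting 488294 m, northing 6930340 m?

Squared distances to each site:
Z-10: 4301157913.000; Z-13: 999906921.000; Z-19: 2090655565.000; Z-16: 766465925.000; Z-4: 639313610.000; Z-15: 7172462365.000; Z-11: 1728584741.000; Z-9: 770272873.000; Z-1: 2895531250.000.
Minimum at Z-4.

Z-4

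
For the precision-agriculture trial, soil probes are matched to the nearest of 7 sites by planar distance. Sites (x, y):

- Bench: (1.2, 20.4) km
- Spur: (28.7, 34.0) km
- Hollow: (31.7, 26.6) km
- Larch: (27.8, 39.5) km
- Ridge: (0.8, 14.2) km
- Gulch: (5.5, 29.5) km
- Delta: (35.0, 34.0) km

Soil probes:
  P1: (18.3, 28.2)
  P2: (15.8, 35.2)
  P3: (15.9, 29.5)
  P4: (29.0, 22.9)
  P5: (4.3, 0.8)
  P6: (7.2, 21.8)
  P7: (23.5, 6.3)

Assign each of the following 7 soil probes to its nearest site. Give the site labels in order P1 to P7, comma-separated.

P1 → Spur (d²=141.80)
P2 → Gulch (d²=138.58)
P3 → Gulch (d²=108.16)
P4 → Hollow (d²=20.98)
P5 → Ridge (d²=191.81)
P6 → Bench (d²=37.96)
P7 → Hollow (d²=479.33)

Spur, Gulch, Gulch, Hollow, Ridge, Bench, Hollow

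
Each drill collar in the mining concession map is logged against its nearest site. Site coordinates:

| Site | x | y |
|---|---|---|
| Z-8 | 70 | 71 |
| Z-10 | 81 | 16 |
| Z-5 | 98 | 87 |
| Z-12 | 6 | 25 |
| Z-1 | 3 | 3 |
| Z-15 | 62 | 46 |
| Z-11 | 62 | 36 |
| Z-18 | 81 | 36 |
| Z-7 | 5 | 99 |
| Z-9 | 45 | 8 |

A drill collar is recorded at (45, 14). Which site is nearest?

Z-9

Squared distances to each site:
Z-8: 3874.000; Z-10: 1300.000; Z-5: 8138.000; Z-12: 1642.000; Z-1: 1885.000; Z-15: 1313.000; Z-11: 773.000; Z-18: 1780.000; Z-7: 8825.000; Z-9: 36.000.
Minimum at Z-9.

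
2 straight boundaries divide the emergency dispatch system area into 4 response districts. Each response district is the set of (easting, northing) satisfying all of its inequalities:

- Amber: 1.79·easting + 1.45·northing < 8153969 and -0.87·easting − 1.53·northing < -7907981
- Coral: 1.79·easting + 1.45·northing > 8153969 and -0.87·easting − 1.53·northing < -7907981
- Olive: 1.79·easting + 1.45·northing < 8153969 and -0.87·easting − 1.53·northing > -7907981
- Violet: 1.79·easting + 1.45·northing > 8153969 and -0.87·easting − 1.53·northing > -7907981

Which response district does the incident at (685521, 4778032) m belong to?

Violet

1.79·685521 + 1.45·4778032 = 8155228.990, which is > 8153969
-0.87·685521 − 1.53·4778032 = -7906792.230, which is > -7907981
This sign pattern matches Violet.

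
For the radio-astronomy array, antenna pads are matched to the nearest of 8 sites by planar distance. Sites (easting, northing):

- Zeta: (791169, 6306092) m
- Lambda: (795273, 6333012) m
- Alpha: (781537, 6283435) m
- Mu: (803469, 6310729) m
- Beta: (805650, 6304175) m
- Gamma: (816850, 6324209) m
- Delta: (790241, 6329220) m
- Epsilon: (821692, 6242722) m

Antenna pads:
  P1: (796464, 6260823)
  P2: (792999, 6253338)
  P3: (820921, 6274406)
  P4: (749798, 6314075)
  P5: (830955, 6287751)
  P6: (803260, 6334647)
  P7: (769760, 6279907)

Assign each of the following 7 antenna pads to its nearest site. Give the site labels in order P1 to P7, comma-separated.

P1 → Alpha (d²=734117873.00)
P2 → Epsilon (d²=935987705.00)
P3 → Epsilon (d²=1004470297.00)
P4 → Zeta (d²=1775287930.00)
P5 → Beta (d²=910090801.00)
P6 → Lambda (d²=66465394.00)
P7 → Alpha (d²=151144513.00)

Alpha, Epsilon, Epsilon, Zeta, Beta, Lambda, Alpha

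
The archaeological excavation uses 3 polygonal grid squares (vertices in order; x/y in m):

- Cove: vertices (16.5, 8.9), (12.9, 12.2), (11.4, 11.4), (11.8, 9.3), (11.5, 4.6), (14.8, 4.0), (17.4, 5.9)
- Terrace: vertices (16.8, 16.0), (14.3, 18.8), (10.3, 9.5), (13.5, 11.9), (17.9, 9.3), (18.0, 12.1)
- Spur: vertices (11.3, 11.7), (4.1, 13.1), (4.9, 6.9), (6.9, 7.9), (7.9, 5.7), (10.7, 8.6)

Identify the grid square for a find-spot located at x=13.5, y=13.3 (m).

Terrace

Cast a ray rightward from (13.5, 13.3). For each polygon, the edges (by vertex number in listed order) whose endpoints lie on opposite sides of y = 13.3, where each meets that height, and whether that is right or left of the point:
Cove: no edge straddles that height → 0 crossings.
Terrace: 2–3 at x≈11.93 (left), 6–1 at x≈17.63 (right) → 1 crossing.
Spur: no edge straddles that height → 0 crossings.
Only Terrace has an odd count, so the point is inside Terrace.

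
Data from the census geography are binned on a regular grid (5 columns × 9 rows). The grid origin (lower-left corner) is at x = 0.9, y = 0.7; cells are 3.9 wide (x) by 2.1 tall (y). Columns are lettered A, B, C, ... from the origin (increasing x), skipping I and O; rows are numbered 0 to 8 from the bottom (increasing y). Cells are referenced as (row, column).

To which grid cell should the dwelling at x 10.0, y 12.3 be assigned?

(5, C)

Column index: ⌊(10.0 − 0.9) / 3.9⌋ = ⌊2.333⌋ = 2 → column C
Row offset from origin: ⌊(12.3 − 0.7) / 2.1⌋ = ⌊5.524⌋ = 5 → row 5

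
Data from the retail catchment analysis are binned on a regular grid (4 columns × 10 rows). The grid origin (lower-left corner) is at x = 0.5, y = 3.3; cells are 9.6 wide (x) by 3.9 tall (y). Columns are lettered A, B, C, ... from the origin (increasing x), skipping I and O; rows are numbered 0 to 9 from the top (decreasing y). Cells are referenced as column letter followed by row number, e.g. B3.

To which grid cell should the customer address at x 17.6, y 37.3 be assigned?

Column index: ⌊(17.6 − 0.5) / 9.6⌋ = ⌊1.781⌋ = 1 → column B
Row offset from origin: ⌊(37.3 − 3.3) / 3.9⌋ = ⌊8.718⌋ = 8 → row 1 (counted from top)

B1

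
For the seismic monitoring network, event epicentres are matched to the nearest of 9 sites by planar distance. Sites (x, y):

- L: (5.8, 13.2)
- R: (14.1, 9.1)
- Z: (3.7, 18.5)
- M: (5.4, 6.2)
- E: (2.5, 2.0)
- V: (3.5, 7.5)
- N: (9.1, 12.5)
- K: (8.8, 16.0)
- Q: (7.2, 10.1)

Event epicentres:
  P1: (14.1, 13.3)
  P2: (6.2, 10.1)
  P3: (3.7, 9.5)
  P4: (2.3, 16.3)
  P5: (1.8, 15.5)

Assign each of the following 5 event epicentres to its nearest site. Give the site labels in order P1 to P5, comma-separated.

R, Q, V, Z, Z

P1 → R (d²=17.64)
P2 → Q (d²=1.00)
P3 → V (d²=4.04)
P4 → Z (d²=6.80)
P5 → Z (d²=12.61)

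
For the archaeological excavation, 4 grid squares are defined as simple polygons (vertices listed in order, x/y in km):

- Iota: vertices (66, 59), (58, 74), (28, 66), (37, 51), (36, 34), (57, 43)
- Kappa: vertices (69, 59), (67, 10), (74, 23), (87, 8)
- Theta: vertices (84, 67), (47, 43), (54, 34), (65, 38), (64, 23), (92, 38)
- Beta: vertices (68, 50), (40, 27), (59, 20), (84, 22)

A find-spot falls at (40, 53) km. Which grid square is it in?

Iota

Cast a ray rightward from (40, 53). For each polygon, the edges (by vertex number in listed order) whose endpoints lie on opposite sides of y = 53, where each meets that height, and whether that is right or left of the point:
Iota: 3–4 at x≈35.8 (left), 6–1 at x≈62.6 (right) → 1 crossing.
Kappa: 1–2 at x≈68.8 (right), 4–1 at x≈71.1 (right) → 2 crossings.
Theta: 1–2 at x≈62.4 (right), 6–1 at x≈87.9 (right) → 2 crossings.
Beta: no edge straddles that height → 0 crossings.
Only Iota has an odd count, so the point is inside Iota.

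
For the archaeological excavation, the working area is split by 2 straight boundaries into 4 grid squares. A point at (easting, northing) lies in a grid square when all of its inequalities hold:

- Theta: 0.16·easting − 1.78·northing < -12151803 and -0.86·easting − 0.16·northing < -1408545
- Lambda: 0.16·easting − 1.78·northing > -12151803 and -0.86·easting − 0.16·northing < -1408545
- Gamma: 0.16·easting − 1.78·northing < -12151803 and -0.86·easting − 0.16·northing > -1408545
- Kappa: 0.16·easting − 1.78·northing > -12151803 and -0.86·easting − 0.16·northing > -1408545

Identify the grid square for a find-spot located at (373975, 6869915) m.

0.16·373975 − 1.78·6869915 = -12168612.700, which is < -12151803
-0.86·373975 − 0.16·6869915 = -1420804.900, which is < -1408545
This sign pattern matches Theta.

Theta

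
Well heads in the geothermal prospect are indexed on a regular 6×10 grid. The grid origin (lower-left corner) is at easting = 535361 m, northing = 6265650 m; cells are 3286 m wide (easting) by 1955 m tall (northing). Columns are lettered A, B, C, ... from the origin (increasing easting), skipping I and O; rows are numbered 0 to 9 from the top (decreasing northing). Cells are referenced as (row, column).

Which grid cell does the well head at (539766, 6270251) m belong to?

(7, B)

Column index: ⌊(539766 − 535361) / 3286⌋ = ⌊1.341⌋ = 1 → column B
Row offset from origin: ⌊(6270251 − 6265650) / 1955⌋ = ⌊2.353⌋ = 2 → row 7 (counted from top)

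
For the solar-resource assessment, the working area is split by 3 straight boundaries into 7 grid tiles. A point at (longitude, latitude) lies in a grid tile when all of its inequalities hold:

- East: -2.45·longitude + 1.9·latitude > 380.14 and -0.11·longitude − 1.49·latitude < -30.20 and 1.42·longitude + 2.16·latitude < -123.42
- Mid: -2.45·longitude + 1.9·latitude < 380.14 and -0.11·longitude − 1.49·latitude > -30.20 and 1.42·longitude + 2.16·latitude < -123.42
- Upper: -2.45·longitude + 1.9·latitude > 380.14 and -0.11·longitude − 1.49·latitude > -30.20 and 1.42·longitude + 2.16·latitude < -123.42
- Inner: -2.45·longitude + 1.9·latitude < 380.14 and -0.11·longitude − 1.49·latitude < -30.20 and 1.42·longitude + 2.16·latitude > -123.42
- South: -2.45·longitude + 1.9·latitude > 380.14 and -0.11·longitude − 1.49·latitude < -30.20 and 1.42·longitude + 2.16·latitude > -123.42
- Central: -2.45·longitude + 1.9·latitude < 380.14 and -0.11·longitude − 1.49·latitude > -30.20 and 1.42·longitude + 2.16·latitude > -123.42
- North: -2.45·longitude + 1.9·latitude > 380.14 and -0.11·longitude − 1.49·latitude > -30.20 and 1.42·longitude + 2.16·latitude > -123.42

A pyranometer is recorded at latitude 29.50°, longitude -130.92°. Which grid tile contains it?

Central

-2.45·-130.92 + 1.9·29.50 = 376.804, which is < 380.14
-0.11·-130.92 − 1.49·29.50 = -29.554, which is > -30.20
1.42·-130.92 + 2.16·29.50 = -122.186, which is > -123.42
This sign pattern matches Central.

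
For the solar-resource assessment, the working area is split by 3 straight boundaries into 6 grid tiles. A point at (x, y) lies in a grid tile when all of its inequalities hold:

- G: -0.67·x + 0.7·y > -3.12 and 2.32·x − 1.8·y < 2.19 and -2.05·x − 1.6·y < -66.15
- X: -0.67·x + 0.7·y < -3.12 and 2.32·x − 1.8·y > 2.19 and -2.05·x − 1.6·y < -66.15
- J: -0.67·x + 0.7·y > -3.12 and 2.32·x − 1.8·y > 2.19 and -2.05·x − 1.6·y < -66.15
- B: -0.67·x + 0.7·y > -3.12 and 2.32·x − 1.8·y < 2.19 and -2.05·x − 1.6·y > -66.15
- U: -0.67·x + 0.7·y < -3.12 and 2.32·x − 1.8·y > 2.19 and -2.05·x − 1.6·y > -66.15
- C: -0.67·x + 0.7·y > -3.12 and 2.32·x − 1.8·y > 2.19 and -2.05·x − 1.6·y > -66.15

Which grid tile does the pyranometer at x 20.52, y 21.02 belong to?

-0.67·20.52 + 0.7·21.02 = 0.966, which is > -3.12
2.32·20.52 − 1.8·21.02 = 9.770, which is > 2.19
-2.05·20.52 − 1.6·21.02 = -75.698, which is < -66.15
This sign pattern matches J.

J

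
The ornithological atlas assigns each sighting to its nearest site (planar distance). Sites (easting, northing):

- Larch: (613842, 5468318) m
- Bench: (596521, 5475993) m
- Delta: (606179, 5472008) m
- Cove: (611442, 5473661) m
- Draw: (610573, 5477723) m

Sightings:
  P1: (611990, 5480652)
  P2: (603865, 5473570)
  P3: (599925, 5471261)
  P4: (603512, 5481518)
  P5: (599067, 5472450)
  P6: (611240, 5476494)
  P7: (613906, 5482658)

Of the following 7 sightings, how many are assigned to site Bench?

P1 → Draw
P2 → Delta
P3 → Bench
P4 → Draw
P5 → Bench
P6 → Draw
P7 → Draw
2 of the 7 go to Bench.

2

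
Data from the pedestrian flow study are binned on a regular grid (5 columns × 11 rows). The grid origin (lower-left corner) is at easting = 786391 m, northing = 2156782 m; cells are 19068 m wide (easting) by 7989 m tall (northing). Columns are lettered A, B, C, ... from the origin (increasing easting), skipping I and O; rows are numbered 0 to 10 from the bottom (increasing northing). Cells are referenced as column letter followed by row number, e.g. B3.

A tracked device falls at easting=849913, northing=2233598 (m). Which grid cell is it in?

D9

Column index: ⌊(849913 − 786391) / 19068⌋ = ⌊3.331⌋ = 3 → column D
Row offset from origin: ⌊(2233598 − 2156782) / 7989⌋ = ⌊9.615⌋ = 9 → row 9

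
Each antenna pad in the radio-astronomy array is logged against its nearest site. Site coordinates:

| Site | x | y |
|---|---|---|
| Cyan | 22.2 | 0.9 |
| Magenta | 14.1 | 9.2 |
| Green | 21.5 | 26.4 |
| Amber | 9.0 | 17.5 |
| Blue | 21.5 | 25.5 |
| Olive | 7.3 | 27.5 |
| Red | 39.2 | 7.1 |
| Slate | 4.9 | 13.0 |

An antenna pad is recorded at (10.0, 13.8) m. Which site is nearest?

Squared distances to each site:
Cyan: 315.250; Magenta: 37.970; Green: 291.010; Amber: 14.690; Blue: 269.140; Olive: 194.980; Red: 897.530; Slate: 26.650.
Minimum at Amber.

Amber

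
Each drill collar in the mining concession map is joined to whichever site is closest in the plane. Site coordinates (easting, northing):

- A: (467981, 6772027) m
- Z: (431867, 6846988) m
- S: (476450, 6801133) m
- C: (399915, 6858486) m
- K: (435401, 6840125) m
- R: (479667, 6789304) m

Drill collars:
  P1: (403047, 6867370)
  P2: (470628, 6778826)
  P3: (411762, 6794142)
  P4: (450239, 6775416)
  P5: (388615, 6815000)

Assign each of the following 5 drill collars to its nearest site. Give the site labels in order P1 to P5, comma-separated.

P1 → C (d²=88734880.00)
P2 → A (d²=53233010.00)
P3 → K (d²=2673238610.00)
P4 → A (d²=326263885.00)
P5 → C (d²=2018722196.00)

C, A, K, A, C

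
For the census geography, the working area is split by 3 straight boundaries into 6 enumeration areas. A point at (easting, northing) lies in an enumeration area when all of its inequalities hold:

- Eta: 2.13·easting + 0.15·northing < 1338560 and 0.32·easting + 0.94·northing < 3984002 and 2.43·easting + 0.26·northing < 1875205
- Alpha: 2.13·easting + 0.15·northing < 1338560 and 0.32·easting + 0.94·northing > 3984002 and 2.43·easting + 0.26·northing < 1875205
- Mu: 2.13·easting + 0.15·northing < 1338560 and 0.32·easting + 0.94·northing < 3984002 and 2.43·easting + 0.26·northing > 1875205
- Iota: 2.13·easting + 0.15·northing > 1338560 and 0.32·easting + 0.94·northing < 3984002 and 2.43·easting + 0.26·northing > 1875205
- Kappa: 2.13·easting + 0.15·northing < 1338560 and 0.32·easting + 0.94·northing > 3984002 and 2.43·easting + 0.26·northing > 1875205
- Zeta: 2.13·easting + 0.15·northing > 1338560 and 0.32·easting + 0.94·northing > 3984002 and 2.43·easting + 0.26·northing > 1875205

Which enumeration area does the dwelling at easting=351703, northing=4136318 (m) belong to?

2.13·351703 + 0.15·4136318 = 1369575.090, which is > 1338560
0.32·351703 + 0.94·4136318 = 4000683.880, which is > 3984002
2.43·351703 + 0.26·4136318 = 1930080.970, which is > 1875205
This sign pattern matches Zeta.

Zeta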